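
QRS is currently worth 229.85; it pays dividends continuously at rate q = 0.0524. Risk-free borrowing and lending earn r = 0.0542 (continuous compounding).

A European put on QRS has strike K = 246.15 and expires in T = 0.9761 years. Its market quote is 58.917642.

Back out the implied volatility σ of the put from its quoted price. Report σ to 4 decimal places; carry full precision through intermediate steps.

sigma = 0.5811

At σ = 0.5811 the Black–Scholes value reproduces the quote:
σ√T = 0.5811·√0.9761 = 0.574114
d₁ = (ln(S/K) + (r−q+σ²/2)T) / (σ√T) = (ln(229.85/246.15) + (0.0542−0.0524+0.5811²/2)·0.9761) / 0.574114 = (-0.068514 + 0.166560) / 0.574114 = 0.170778
d₂ = d₁ − σ√T = 0.170778 − 0.574114 = -0.403336
e^{−rT} = 0.948470
e^{−qT} = 0.950138
N(−d₁) = 0.432199,  N(−d₂) = 0.656649
V = K·e^{−rT}·N(−d₂) − S·e^{−qT}·N(−d₁) = 153.305296 − 94.387655 = 58.917642 (matching the quote); vega is positive throughout, so no other σ reproduces this price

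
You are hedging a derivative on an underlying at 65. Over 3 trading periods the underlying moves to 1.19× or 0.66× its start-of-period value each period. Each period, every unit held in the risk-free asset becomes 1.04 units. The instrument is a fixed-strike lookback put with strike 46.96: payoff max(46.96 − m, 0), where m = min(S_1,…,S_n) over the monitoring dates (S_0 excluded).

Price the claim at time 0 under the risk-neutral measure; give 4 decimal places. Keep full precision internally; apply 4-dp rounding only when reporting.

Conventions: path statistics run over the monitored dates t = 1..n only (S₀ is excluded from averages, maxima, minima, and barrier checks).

Risk-neutral up-probability p* = (R−d)/(u−d) = (1.04−0.66)/(1.19−0.66) = 0.7170; the claim prices as the p*-weighted sum of path payoffs discounted by R^3.
Enumerate all 2^3 = 8 price paths (U = up ×1.19, D = down ×0.66); each path with k up-moves has probability p*^k·(1−p*)^(3−k).
DDD: m=18.6872, payoff=28.2728, prob=0.022670
UDD: m=33.6937, payoff=13.2663, prob=0.057430
DUD: m=33.6937, payoff=13.2663, prob=0.057430
UUD: m=60.7507, payoff=0.0000, prob=0.145489
DDU: m=28.3140, payoff=18.6460, prob=0.057430
UDU: m=51.0510, payoff=0.0000, prob=0.145489
DUU: m=42.9000, payoff=4.0600, prob=0.145489
UUU: m=77.3500, payoff=0.0000, prob=0.368573
Price = Σ prob·payoff / R^3 = 3.826232 / 1.124864 = 3.4015

price = 3.4015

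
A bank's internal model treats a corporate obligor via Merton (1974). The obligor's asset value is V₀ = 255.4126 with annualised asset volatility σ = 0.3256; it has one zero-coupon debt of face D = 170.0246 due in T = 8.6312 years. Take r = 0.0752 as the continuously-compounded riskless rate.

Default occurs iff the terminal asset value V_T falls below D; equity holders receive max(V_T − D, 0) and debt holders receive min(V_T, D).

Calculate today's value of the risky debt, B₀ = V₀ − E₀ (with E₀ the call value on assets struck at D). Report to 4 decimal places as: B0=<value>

B0=79.7385

Apply the equity-as-call identities (strike 170.0246, horizon 8.6312 years):
d₁ = [ln(V₀/D) + (r + σ²/2)T] / (σ√T)
   = [ln(255.4126/170.0246) + (0.0752 + 0.5·0.3256²)·8.6312] / (0.3256·√8.6312)
   = [0.406937 + 1.106586] / 0.956577 = 1.582228
d₂ = d₁ − σ√T = 1.582228 − 0.956577 = 0.625651
N(d₁) = 0.943201,  N(d₂) = 0.734228,  e^(−rT) = 0.522533
E₀ = V₀·N(d₁) − D·e^(−rT)·N(d₂)
   = 255.4126·0.943201 − 170.0246·0.522533·0.734228 = 175.674060
B₀ = V₀ − E₀ = 255.4126 − 175.674060 = 79.738540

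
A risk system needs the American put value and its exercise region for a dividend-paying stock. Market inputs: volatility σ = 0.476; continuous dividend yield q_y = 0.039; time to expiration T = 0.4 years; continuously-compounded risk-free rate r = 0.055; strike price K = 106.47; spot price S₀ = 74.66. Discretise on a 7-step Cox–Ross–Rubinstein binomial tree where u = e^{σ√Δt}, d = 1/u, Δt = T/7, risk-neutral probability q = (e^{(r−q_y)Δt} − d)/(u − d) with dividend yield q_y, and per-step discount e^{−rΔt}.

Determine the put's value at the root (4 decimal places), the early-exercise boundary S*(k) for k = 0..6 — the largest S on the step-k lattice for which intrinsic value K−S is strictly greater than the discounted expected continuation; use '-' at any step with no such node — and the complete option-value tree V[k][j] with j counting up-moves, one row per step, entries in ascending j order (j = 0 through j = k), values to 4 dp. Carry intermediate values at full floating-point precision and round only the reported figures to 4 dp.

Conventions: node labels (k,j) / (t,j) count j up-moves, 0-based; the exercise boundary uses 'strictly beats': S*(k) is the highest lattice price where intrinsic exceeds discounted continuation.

Δt=0.05714, u=1.12051, d=0.89245, q=0.47559, disc=e^(-rΔt)=0.99686
k=7 terminal: V=max(K-S,0) → 72.8055 64.2026 53.4013 39.8397 22.8126 1.4341 0.0000 0.0000
k=6: j=0 S=37.7215 intr=68.7485 cont=68.4984 V=68.7485[EX]; j=1 S=47.3611 intr=59.1089 cont=58.8802 V=59.1089[EX]; j=2 S=59.4641 intr=47.0059 cont=46.8042 V=47.0059[EX]; j=3 S=74.6600 intr=31.8100 cont=31.6421 V=31.8100[EX]; j=4 S=93.7392 intr=12.7308 cont=12.6054 V=12.7308[EX]; j=5 S=117.6939 intr=0.0000 cont=0.7497 V=0.7497[hold]; j=6 S=147.7703 intr=0.0000 cont=0.0000 V=0.0000[hold]  S*(6)=93.7392
k=5: j=0 S=42.2674 intr=64.2026 cont=63.9626 V=64.2026[EX]; j=1 S=53.0687 intr=53.4013 cont=53.1853 V=53.4013[EX]; j=2 S=66.6303 intr=39.8397 cont=39.6540 V=39.8397[EX]; j=3 S=83.6574 intr=22.8126 cont=22.6647 V=22.8126[EX]; j=4 S=105.0359 intr=1.4341 cont=7.0106 V=7.0106[hold]; j=5 S=131.8775 intr=0.0000 cont=0.3919 V=0.3919[hold]  S*(5)=83.6574
k=4: j=0 S=47.3611 intr=59.1089 cont=58.8802 V=59.1089[EX]; j=1 S=59.4641 intr=47.0059 cont=46.8042 V=47.0059[EX]; j=2 S=74.6600 intr=31.8100 cont=31.6421 V=31.8100[EX]; j=3 S=93.7392 intr=12.7308 cont=15.2492 V=15.2492[hold]; j=4 S=117.6939 intr=0.0000 cont=3.8507 V=3.8507[hold]  S*(4)=74.6600
k=3: j=0 S=53.0687 intr=53.4013 cont=53.1853 V=53.4013[EX]; j=1 S=66.6303 intr=39.8397 cont=39.6540 V=39.8397[EX]; j=2 S=83.6574 intr=22.8126 cont=23.8587 V=23.8587[hold]; j=3 S=105.0359 intr=1.4341 cont=9.7973 V=9.7973[hold]  S*(3)=66.6303
k=2: j=0 S=59.4641 intr=47.0059 cont=46.8042 V=47.0059[EX]; j=1 S=74.6600 intr=31.8100 cont=32.1381 V=32.1381[hold]; j=2 S=93.7392 intr=12.7308 cont=17.1173 V=17.1173[hold]  S*(2)=59.4641
k=1: j=0 S=66.6303 intr=39.8397 cont=39.8095 V=39.8397[EX]; j=1 S=83.6574 intr=22.8126 cont=24.9158 V=24.9158[hold]  S*(1)=66.6303
k=0: j=0 S=74.6600 intr=31.8100 cont=32.6393 V=32.6393[hold]  S*(0)=-

price = 32.6393
boundary = - 66.6303 59.4641 66.6303 74.6600 83.6574 93.7392
tree:
32.6393
39.8397 24.9158
47.0059 32.1381 17.1173
53.4013 39.8397 23.8587 9.7973
59.1089 47.0059 31.8100 15.2492 3.8507
64.2026 53.4013 39.8397 22.8126 7.0106 0.3919
68.7485 59.1089 47.0059 31.8100 12.7308 0.7497 0.0000
72.8055 64.2026 53.4013 39.8397 22.8126 1.4341 0.0000 0.0000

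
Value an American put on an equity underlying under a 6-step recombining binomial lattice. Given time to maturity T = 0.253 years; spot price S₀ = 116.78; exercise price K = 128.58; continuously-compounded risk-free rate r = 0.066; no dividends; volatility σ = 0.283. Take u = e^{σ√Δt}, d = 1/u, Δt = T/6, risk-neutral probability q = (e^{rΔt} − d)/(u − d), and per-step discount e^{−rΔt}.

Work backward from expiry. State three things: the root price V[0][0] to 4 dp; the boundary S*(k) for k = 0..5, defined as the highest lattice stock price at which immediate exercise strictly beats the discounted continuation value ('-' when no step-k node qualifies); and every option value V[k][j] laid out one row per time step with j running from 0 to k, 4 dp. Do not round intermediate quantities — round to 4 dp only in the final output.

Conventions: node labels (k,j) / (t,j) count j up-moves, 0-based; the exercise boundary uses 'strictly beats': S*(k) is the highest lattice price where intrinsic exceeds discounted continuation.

price = 13.2978
boundary = - - 103.9663 110.1870 103.9663 110.1870
tree:
13.2978
18.4886 8.3722
24.6137 12.6916 4.2587
30.4833 18.3930 7.2709 1.3814
36.0215 24.6137 11.9304 2.8239 0.0000
41.2470 30.4833 18.3930 5.7725 0.0000 0.0000
46.1775 36.0215 24.6137 11.8000 0.0000 0.0000 0.0000

Δt=0.04217  u=1.05983  d=0.94354  q=0.50944  discount=0.99722
step 6 (expiry): payoffs max(K−S,0) = 46.1775 36.0215 24.6137 11.8000 0.0000 0.0000 0.0000
step 5: (k=5,j=0): S=87.3330, K−S=41.2470, hold=40.8897 ⇒ V=41.2470 exercise | (k=5,j=1): S=98.0967, K−S=30.4833, hold=30.1260 ⇒ V=30.4833 exercise | (k=5,j=2): S=110.1870, K−S=18.3930, hold=18.0356 ⇒ V=18.3930 exercise | (k=5,j=3): S=123.7675, K−S=4.8125, hold=5.7725 ⇒ V=5.7725 continue | (k=5,j=4): S=139.0217, K−S=0.0000, hold=0.0000 ⇒ V=0.0000 continue | (k=5,j=5): S=156.1560, K−S=0.0000, hold=0.0000 ⇒ V=0.0000 continue  boundary S*=110.1870
step 4: (k=4,j=0): S=92.5585, K−S=36.0215, hold=35.6641 ⇒ V=36.0215 exercise | (k=4,j=1): S=103.9663, K−S=24.6137, hold=24.2564 ⇒ V=24.6137 exercise | (k=4,j=2): S=116.7800, K−S=11.8000, hold=11.9304 ⇒ V=11.9304 continue | (k=4,j=3): S=131.1730, K−S=0.0000, hold=2.8239 ⇒ V=2.8239 continue | (k=4,j=4): S=147.3400, K−S=0.0000, hold=0.0000 ⇒ V=0.0000 continue  boundary S*=103.9663
step 3: (k=3,j=0): S=98.0967, K−S=30.4833, hold=30.1260 ⇒ V=30.4833 exercise | (k=3,j=1): S=110.1870, K−S=18.3930, hold=18.1019 ⇒ V=18.3930 exercise | (k=3,j=2): S=123.7675, K−S=4.8125, hold=7.2709 ⇒ V=7.2709 continue | (k=3,j=3): S=139.0217, K−S=0.0000, hold=1.3814 ⇒ V=1.3814 continue  boundary S*=110.1870
step 2: (k=2,j=0): S=103.9663, K−S=24.6137, hold=24.2564 ⇒ V=24.6137 exercise | (k=2,j=1): S=116.7800, K−S=11.8000, hold=12.6916 ⇒ V=12.6916 continue | (k=2,j=2): S=131.1730, K−S=0.0000, hold=4.2587 ⇒ V=4.2587 continue  boundary S*=103.9663
step 1: (k=1,j=0): S=110.1870, K−S=18.3930, hold=18.4886 ⇒ V=18.4886 continue | (k=1,j=1): S=123.7675, K−S=4.8125, hold=8.3722 ⇒ V=8.3722 continue  boundary S*=-
step 0: (k=0,j=0): S=116.7800, K−S=11.8000, hold=13.2978 ⇒ V=13.2978 continue  boundary S*=-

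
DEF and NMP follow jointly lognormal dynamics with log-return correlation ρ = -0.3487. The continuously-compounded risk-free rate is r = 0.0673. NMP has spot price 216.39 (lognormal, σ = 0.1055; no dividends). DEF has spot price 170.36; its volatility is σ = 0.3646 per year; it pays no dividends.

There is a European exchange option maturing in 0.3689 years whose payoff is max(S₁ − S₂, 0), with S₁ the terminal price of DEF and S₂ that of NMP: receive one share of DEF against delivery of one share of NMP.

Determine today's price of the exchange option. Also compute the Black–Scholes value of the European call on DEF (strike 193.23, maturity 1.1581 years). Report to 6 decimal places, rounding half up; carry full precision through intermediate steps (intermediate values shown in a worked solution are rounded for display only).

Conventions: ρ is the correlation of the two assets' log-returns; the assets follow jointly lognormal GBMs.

σ_eff = √(σ₁² + σ₂² − 2ρσ₁σ₂) = √(0.3646² + 0.1055² − 2·-0.3487·0.3646·0.1055) = 0.413387
d₁ = (ln(S₁/S₂) + (q₂ − q₁ + σ_eff²/2)T) / (σ_eff√T) = (ln(170.36/216.39) + (0.0 − 0.0 + 0.085445)·0.3689) / 0.251080 = -0.827020
d₂ = d₁ − σ_eff√T = -0.827020 − 0.251080 = -1.078100
N(d₁) = 0.204113,  N(d₂) = 0.140495
V = S₁·e^{−q₁T}·N(d₁) − S₂·e^{−q₂T}·N(d₂) = 34.772648 − 30.401617 = 4.371032
[vanilla: DEF call K=193.23]
σ√T = 0.3646·√1.1581 = 0.392364
d₁ = (ln(S/K) + (r+σ²/2)T) / (σ√T) = (ln(170.36/193.23) + (0.0673+0.3646²/2)·1.1581) / 0.392364 = (-0.125967 + 0.154915) / 0.392364 = 0.073778
d₂ = d₁ − σ√T = 0.073778 − 0.392364 = -0.318587
e^{−rT} = 0.925020
N(d₁) = 0.529406,  N(d₂) = 0.375020
price = S·N(d₁) − K·e^{−rT}·N(d₂) = 90.189665 − 67.031652 = 23.158013

exchange price = 4.371032
price(DEF call K=193.23) = 23.158013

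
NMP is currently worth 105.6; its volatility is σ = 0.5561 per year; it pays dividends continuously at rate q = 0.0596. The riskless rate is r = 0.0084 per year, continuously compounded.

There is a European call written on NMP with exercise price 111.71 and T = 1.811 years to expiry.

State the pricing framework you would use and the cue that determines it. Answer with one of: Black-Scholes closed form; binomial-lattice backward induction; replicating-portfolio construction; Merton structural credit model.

framework: Black-Scholes closed form

Key observation: a European claim on NMP (strike 111.71) — a lognormal (GBM) underlying with constant rate and volatility — has an exact closed-form value; no lattice or capital structure is involved.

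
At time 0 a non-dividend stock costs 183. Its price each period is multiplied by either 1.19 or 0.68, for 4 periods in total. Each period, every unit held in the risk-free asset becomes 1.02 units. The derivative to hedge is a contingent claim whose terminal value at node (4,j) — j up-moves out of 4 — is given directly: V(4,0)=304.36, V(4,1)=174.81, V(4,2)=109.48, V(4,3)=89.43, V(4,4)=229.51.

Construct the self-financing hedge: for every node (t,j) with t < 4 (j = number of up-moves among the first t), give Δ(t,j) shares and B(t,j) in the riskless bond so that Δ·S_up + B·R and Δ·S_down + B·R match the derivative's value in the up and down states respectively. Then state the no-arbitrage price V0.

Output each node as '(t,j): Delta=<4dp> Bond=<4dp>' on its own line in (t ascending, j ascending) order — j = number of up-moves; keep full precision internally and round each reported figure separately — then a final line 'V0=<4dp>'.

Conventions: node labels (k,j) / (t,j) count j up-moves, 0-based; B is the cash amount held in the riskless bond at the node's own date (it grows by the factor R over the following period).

Under the risk-neutral measure, an up-move has probability p* = (R−d)/(u−d) = 0.6667 and values discount at R = 1.02.
At maturity the claim pays: V(4,0)=304.3600, V(4,1)=174.8100, V(4,2)=109.4800, V(4,3)=89.4300, V(4,4)=229.5100
Node (3,0) S=57.5411: V=(p*·174.8100+(1−p*)·304.3600)/1.02=213.7190; Δ=(174.8100−304.3600)/(68.4739−39.1279)=-4.4146; B=V−Δ·S=467.7386
Node (3,1) S=100.6968: V=(p*·109.4800+(1−p*)·174.8100)/1.02=128.6830; Δ=(109.4800−174.8100)/(119.8292−68.4739)=-1.2721; B=V−Δ·S=256.7810
Node (3,2) S=176.2195: V=(p*·89.4300+(1−p*)·109.4800)/1.02=94.2288; Δ=(89.4300−109.4800)/(209.7012−119.8292)=-0.2231; B=V−Δ·S=133.5425
Node (3,3) S=308.3841: V=(p*·229.5100+(1−p*)·89.4300)/1.02=179.2320; Δ=(229.5100−89.4300)/(366.9771−209.7012)=0.8907; B=V−Δ·S=-95.4346
Node (2,0) S=84.6192: V=(p*·128.6830+(1−p*)·213.7190)/1.02=153.9493; Δ=(128.6830−213.7190)/(100.6968−57.5411)=-1.9704; B=V−Δ·S=320.6865
Node (2,1) S=148.0836: V=(p*·94.2288+(1−p*)·128.6830)/1.02=103.6407; Δ=(94.2288−128.6830)/(176.2195−100.6968)=-0.4562; B=V−Δ·S=171.1980
Node (2,2) S=259.1463: V=(p*·179.2320+(1−p*)·94.2288)/1.02=147.9388; Δ=(179.2320−94.2288)/(308.3841−176.2195)=0.6432; B=V−Δ·S=-18.7342
Node (1,0) S=124.4400: V=(p*·103.6407+(1−p*)·153.9493)/1.02=118.0493; Δ=(103.6407−153.9493)/(148.0836−84.6192)=-0.7927; B=V−Δ·S=216.6937
Node (1,1) S=217.7700: V=(p*·147.9388+(1−p*)·103.6407)/1.02=130.5616; Δ=(147.9388−103.6407)/(259.1463−148.0836)=0.3989; B=V−Δ·S=43.7025
Node (0,0) S=183.0000: V=(p*·130.5616+(1−p*)·118.0493)/1.02=123.9125; Δ=(130.5616−118.0493)/(217.7700−124.4400)=0.1341; B=V−Δ·S=99.3786
As a check, the time-0 holding Δ(0,0)·S0 + B(0,0) comes to 123.9125 — exactly V0.

(0,0): Delta=0.1341 Bond=99.3786
(1,0): Delta=-0.7927 Bond=216.6937
(1,1): Delta=0.3989 Bond=43.7025
(2,0): Delta=-1.9704 Bond=320.6865
(2,1): Delta=-0.4562 Bond=171.1980
(2,2): Delta=0.6432 Bond=-18.7342
(3,0): Delta=-4.4146 Bond=467.7386
(3,1): Delta=-1.2721 Bond=256.7810
(3,2): Delta=-0.2231 Bond=133.5425
(3,3): Delta=0.8907 Bond=-95.4346
V0=123.9125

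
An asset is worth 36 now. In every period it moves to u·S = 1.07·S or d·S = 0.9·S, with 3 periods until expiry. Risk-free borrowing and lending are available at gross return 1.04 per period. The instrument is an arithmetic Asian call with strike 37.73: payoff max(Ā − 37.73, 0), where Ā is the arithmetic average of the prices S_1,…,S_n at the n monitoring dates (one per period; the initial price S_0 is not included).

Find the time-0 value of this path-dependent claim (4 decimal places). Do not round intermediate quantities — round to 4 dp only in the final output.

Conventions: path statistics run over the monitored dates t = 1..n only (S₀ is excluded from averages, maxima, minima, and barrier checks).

price = 1.8914

Under the martingale measure an up-move has probability p* = 0.8235; value the claim as the probability-weighted average of per-path payoffs, discounted 3 periods at R = 1.04.
Enumerate all 2^3 = 8 price paths (U = up ×1.07, D = down ×0.9); each path with k up-moves has probability p*^k·(1−p*)^(3−k).
DDD: Ā=29.2680, payoff=0.0000, prob=0.005496
UDD: Ā=34.7964, payoff=0.0000, prob=0.025646
DUD: Ā=32.7564, payoff=0.0000, prob=0.025646
UUD: Ā=38.9437, payoff=1.2137, prob=0.119682
DDU: Ā=30.9204, payoff=0.0000, prob=0.025646
UDU: Ā=36.7609, payoff=0.0000, prob=0.119682
DUU: Ā=34.7209, payoff=0.0000, prob=0.119682
UUU: Ā=41.2793, payoff=3.5493, prob=0.558518
Price = Σ prob·payoff / R^3 = 2.127619 / 1.124864 = 1.8914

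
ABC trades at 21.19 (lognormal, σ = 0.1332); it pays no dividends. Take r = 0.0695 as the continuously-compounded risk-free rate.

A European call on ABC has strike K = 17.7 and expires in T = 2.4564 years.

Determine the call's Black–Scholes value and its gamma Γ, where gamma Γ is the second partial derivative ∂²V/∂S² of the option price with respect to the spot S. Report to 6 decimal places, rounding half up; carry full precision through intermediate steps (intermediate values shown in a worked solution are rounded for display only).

σ√T = 0.1332·√2.4564 = 0.208763
d₁ = (ln(S/K) + (r+σ²/2)T) / (σ√T) = (ln(21.19/17.7) + (0.0695+0.1332²/2)·2.4564) / 0.208763 = (0.179965 + 0.192511) / 0.208763 = 1.784202
d₂ = d₁ − σ√T = 1.784202 − 0.208763 = 1.575439
e^{−rT} = 0.843058
N(d₁) = 0.962805,  N(d₂) = 0.942422
Call price V = S·N(d₁) − K·e^{−rT}·N(d₂) = 20.401829 − 14.062943 = 6.338886
φ(d₁) = (1/√(2π))·e^{−d₁²/2} = 0.081217
Γ = φ(d₁) / (S·σ·√T) = 0.018360

price = 6.338886
Γ = 0.018360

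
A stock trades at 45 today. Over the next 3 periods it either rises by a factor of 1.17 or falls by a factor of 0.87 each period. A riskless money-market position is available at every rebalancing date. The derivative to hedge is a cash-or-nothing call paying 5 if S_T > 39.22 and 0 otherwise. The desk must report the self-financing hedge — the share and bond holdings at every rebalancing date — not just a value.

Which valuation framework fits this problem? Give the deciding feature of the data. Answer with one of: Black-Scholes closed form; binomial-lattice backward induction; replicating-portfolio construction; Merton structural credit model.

Key observation: the deliverable is the dynamic trading strategy on the 3-step tree (spot 45, moves 1.17 and 0.87), so the valuation must go through the node-by-node replicating-portfolio solve.

framework: replicating-portfolio construction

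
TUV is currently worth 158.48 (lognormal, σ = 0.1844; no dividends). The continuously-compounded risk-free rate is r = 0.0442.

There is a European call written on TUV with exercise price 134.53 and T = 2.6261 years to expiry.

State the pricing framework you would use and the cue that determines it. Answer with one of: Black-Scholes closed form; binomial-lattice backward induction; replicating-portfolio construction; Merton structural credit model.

Key observation: with TUV following a GBM at constant σ and r, the European call struck at 134.53 prices in closed form — nothing here needs a stepwise model or a balance sheet.

framework: Black-Scholes closed form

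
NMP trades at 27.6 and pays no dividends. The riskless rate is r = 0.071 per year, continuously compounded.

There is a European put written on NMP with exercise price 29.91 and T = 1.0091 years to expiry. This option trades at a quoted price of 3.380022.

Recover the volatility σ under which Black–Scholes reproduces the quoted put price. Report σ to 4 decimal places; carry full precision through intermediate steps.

At σ = 0.2943 the Black–Scholes value reproduces the quote:
σ√T = 0.2943·√1.0091 = 0.295636
d₁ = (ln(S/K) + (r+σ²/2)T) / (σ√T) = (ln(27.6/29.91) + (0.071+0.2943²/2)·1.0091) / 0.295636 = (-0.080377 + 0.115346) / 0.295636 = 0.118285
d₂ = d₁ − σ√T = 0.118285 − 0.295636 = -0.177351
e^{−rT} = 0.930860
N(−d₁) = 0.452921,  N(−d₂) = 0.570384
V = K·e^{−rT}·N(−d₂) − S·N(−d₁) = 15.880639 − 12.500617 = 3.380022 (the observed quote) — the price is monotone increasing in volatility, hence this σ is the only solution

sigma = 0.2943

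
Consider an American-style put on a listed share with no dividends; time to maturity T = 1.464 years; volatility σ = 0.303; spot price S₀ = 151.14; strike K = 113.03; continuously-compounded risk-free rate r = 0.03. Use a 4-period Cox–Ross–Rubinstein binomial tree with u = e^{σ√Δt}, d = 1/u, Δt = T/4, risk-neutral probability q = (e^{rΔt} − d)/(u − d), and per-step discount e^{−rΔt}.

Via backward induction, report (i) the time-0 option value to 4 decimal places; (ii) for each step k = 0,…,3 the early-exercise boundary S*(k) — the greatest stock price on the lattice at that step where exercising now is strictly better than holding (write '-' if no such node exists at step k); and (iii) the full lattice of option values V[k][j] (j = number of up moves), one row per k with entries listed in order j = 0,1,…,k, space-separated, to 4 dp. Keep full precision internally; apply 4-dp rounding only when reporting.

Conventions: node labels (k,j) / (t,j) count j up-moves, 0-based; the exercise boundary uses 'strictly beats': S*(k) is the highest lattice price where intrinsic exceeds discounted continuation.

Δt=0.36600, u=1.20119, d=0.83251, q=0.48425, disc=e^(-rΔt)=0.98908
k=4 terminal: V=max(K-S,0) → 40.4295 8.2787 0.0000 0.0000 0.0000
k=3: j=0 S=87.2066 intr=25.8234 cont=24.5891 V=25.8234[EX]; j=1 S=125.8257 intr=0.0000 cont=4.2231 V=4.2231[hold]; j=2 S=181.5471 intr=0.0000 cont=0.0000 V=0.0000[hold]; j=3 S=261.9445 intr=0.0000 cont=0.0000 V=0.0000[hold]  S*(3)=87.2066
k=2: j=0 S=104.7513 intr=8.2787 cont=15.1957 V=15.1957[hold]; j=1 S=151.1400 intr=0.0000 cont=2.1543 V=2.1543[hold]; j=2 S=218.0717 intr=0.0000 cont=0.0000 V=0.0000[hold]  S*(2)=-
k=1: j=0 S=125.8257 intr=0.0000 cont=8.7835 V=8.7835[hold]; j=1 S=181.5471 intr=0.0000 cont=1.0990 V=1.0990[hold]  S*(1)=-
k=0: j=0 S=151.1400 intr=0.0000 cont=5.0070 V=5.0070[hold]  S*(0)=-

price = 5.0070
boundary = - - - 87.2066
tree:
5.0070
8.7835 1.0990
15.1957 2.1543 0.0000
25.8234 4.2231 0.0000 0.0000
40.4295 8.2787 0.0000 0.0000 0.0000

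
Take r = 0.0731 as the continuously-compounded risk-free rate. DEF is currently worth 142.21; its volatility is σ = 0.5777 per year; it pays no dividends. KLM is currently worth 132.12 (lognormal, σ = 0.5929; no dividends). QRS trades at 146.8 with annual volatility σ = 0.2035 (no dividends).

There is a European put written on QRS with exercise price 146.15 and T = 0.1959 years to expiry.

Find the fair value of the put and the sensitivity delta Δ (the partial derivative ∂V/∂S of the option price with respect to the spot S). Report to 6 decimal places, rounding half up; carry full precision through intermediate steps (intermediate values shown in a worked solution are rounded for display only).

σ√T = 0.2035·√0.1959 = 0.090070
d₁ = (ln(S/K) + (r+σ²/2)T) / (σ√T) = (ln(146.8/146.15) + (0.0731+0.2035²/2)·0.1959) / 0.090070 = (0.004438 + 0.018377) / 0.090070 = 0.253294
d₂ = d₁ − σ√T = 0.253294 − 0.090070 = 0.163223
e^{−rT} = 0.985782
N(−d₁) = 0.400021,  N(−d₂) = 0.435171
Put price V = K·e^{−rT}·N(−d₂) − S·N(−d₁) = 62.695995 − 58.723026 = 3.972969
Δ = −N(−d₁) = -0.400021

price = 3.972969
Δ = -0.400021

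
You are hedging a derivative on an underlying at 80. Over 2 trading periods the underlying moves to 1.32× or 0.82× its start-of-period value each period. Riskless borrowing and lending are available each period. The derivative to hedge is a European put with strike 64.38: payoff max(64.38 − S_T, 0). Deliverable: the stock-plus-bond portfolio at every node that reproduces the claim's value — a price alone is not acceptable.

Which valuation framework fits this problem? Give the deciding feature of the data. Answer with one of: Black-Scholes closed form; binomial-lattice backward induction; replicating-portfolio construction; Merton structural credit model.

Key observation: the mandate to exhibit the hedge at every date and state singles out the replicating-portfolio construction on the 2-period tree with factors 1.32 and 0.82 from 80.

framework: replicating-portfolio construction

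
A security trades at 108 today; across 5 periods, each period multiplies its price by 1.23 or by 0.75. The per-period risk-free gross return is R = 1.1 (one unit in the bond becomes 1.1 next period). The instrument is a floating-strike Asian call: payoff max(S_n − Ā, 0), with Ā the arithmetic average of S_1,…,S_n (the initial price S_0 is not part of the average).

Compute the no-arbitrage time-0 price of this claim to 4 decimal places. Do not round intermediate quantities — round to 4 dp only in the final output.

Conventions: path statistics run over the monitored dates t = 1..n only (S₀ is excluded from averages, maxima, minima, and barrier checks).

Under the martingale measure an up-move has probability p* = 0.7292; value the claim as the probability-weighted average of per-path payoffs, discounted 5 periods at R = 1.1.
Enumerate all 2^5 = 32 price paths (U = up ×1.23, D = down ×0.75); each path with k up-moves has probability p*^k·(1−p*)^(5−k).
DDDDD: Ā=49.4227, payoff=0.0000, prob=0.001457
UDDDD: Ā=81.0532, payoff=0.0000, prob=0.003923
DUDDD: Ā=70.6852, payoff=0.0000, prob=0.003923
UUDDD: Ā=115.9237, payoff=0.0000, prob=0.010562
DDUDD: Ā=62.9092, payoff=0.0000, prob=0.003923
UDUDD: Ā=103.1710, payoff=0.0000, prob=0.010562
DUUDD: Ā=92.8030, payoff=0.0000, prob=0.010562
UUUDD: Ā=152.1969, payoff=0.0000, prob=0.028437
DDDUD: Ā=57.0772, payoff=0.0000, prob=0.003923
UDDUD: Ā=93.6065, payoff=0.0000, prob=0.010562
DUDUD: Ā=83.2385, payoff=0.0000, prob=0.010562
UUDUD: Ā=136.5112, payoff=0.0000, prob=0.028437
DDUUD: Ā=75.4625, payoff=0.0000, prob=0.010562
UDUUD: Ā=123.7586, payoff=0.0000, prob=0.028437
DUUUD: Ā=113.3906, payoff=0.0000, prob=0.028437
UUUUD: Ā=185.9605, payoff=0.0000, prob=0.076561
DDDDU: Ā=52.7032, payoff=0.0000, prob=0.003923
UDDDU: Ā=86.4332, payoff=0.0000, prob=0.010562
DUDDU: Ā=76.0652, payoff=0.0000, prob=0.010562
UUDDU: Ā=124.7469, payoff=0.0000, prob=0.028437
DDUDU: Ā=68.2892, payoff=0.6423, prob=0.010562
UDUDU: Ā=111.9942, payoff=1.0534, prob=0.028437
DUUDU: Ā=101.6262, payoff=11.4214, prob=0.028437
UUUDU: Ā=166.6670, payoff=18.7311, prob=0.076561
DDDUU: Ā=62.4572, payoff=6.4743, prob=0.010562
UDDUU: Ā=102.4298, payoff=10.6179, prob=0.028437
DUDUU: Ā=92.0618, payoff=20.9859, prob=0.028437
UUDUU: Ā=150.9813, payoff=34.4169, prob=0.076561
DDUUU: Ā=84.2858, payoff=28.7619, prob=0.028437
UDUUU: Ā=138.2287, payoff=47.1695, prob=0.076561
DUUUU: Ā=127.8607, payoff=57.5375, prob=0.076561
UUUUU: Ā=209.6915, payoff=94.3615, prob=0.206127
Price = Σ prob·payoff / R^5 = 33.682549 / 1.610510 = 20.9142

price = 20.9142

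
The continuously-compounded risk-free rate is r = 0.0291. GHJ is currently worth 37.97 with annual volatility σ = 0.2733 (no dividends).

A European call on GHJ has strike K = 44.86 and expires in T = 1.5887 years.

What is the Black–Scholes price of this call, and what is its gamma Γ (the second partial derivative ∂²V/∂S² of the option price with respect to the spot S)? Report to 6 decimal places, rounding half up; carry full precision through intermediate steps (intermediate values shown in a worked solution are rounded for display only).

σ√T = 0.2733·√1.5887 = 0.344477
d₁ = (ln(S/K) + (r+σ²/2)T) / (σ√T) = (ln(37.97/44.86) + (0.0291+0.2733²/2)·1.5887) / 0.344477 = (-0.166750 + 0.105563) / 0.344477 = -0.177622
d₂ = d₁ − σ√T = -0.177622 − 0.344477 = -0.522099
e^{−rT} = 0.954821
N(d₁) = 0.429510,  N(d₂) = 0.300801
Call price V = S·N(d₁) − K·e^{−rT}·N(d₂) = 16.308494 − 12.884279 = 3.424215
φ(d₁) = (1/√(2π))·e^{−d₁²/2} = 0.392698
Γ = φ(d₁) / (S·σ·√T) = 0.030023

price = 3.424215
Γ = 0.030023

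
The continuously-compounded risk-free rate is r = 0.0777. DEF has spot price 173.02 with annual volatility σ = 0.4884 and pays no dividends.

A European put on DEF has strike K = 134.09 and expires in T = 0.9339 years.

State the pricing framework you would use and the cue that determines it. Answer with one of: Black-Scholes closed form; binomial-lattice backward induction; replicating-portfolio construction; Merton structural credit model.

framework: Black-Scholes closed form

Key observation: the strike-134.09 put on DEF is European-exercise on a continuously-modelled lognormal underlying, so its value is a single closed-form evaluation.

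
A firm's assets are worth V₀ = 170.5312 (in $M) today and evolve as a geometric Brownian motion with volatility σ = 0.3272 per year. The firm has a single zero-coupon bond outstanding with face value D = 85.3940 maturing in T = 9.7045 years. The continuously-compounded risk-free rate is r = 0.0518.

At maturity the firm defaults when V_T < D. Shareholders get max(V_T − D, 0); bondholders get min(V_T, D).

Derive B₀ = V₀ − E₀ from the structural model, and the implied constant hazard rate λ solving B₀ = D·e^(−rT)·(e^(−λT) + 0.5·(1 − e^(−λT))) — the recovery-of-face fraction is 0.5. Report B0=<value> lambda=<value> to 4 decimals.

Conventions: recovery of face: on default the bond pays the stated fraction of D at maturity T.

B0=46.4398 lambda=0.0232

Apply the equity-as-call identities (strike 85.3940, horizon 9.7045 years):
d₁ = [ln(V₀/D) + (r + σ²/2)T] / (σ√T)
   = [ln(170.5312/85.3940) + (0.0518 + 0.5·0.3272²)·9.7045] / (0.3272·√9.7045)
   = [0.691642 + 1.022174] / 1.019295 = 1.681375
d₂ = d₁ − σ√T = 1.681375 − 1.019295 = 0.662080
N(d₁) = 0.953655,  N(d₂) = 0.746040,  e^(−rT) = 0.604899
E₀ = V₀·N(d₁) − D·e^(−rT)·N(d₂)
   = 170.5312·0.953655 − 85.3940·0.604899·0.746040 = 124.091389
B₀ = V₀ − E₀ = 170.5312 − 124.091389 = 46.439811
e^(−λT) = (B₀·e^(rT)/D − 0.5)/(1 − 0.5) = (46.4398·1.653167/85.3940 − 0.5)/0.5 = 0.79808335
λ = −ln(0.79808335)/9.7045 = 0.023241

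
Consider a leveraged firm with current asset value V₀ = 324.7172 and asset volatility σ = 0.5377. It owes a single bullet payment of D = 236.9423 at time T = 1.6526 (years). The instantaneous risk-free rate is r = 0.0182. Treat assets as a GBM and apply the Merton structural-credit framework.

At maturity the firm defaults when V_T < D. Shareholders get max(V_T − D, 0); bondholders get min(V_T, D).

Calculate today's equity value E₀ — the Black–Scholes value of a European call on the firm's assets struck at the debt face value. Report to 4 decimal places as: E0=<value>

Equity is a call on the firm's assets struck at D = 236.9423:
d₁ = [ln(V₀/D) + (r + σ²/2)T] / (σ√T)
   = [ln(324.7172/236.9423) + (0.0182 + 0.5·0.5377²)·1.6526] / (0.5377·√1.6526)
   = [0.315138 + 0.268978] / 0.691232 = 0.845036
d₂ = d₁ − σ√T = 0.845036 − 0.691232 = 0.153804
N(d₁) = 0.800955,  N(d₂) = 0.561118,  e^(−rT) = 0.970371
E₀ = V₀·N(d₁) − D·e^(−rT)·N(d₂)
   = 324.7172·0.800955 − 236.9423·0.970371·0.561118 = 131.070517

E0=131.0705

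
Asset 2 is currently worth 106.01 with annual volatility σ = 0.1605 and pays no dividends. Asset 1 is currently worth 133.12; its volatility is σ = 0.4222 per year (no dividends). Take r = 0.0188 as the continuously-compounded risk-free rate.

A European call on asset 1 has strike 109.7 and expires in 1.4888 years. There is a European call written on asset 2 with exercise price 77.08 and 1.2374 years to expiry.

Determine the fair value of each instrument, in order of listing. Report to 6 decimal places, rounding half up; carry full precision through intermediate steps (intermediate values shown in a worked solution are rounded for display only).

price(asset 1 call K=109.7) = 39.753631
price(asset 2 call K=77.08) = 30.871358

[asset 1 call K=109.7]
σ√T = 0.4222·√1.4888 = 0.515153
d₁ = (ln(S/K) + (r+σ²/2)T) / (σ√T) = (ln(133.12/109.7) + (0.0188+0.4222²/2)·1.4888) / 0.515153 = (0.193502 + 0.160681) / 0.515153 = 0.687528
d₂ = d₁ − σ√T = 0.687528 − 0.515153 = 0.172375
e^{−rT} = 0.972399
N(d₁) = 0.754125,  N(d₂) = 0.568429
price = S·N(d₁) − K·e^{−rT}·N(d₂) = 100.389133 − 60.635502 = 39.753631
[asset 2 call K=77.08]
σ√T = 0.1605·√1.2374 = 0.178538
d₁ = (ln(S/K) + (r+σ²/2)T) / (σ√T) = (ln(106.01/77.08) + (0.0188+0.1605²/2)·1.2374) / 0.178538 = (0.318690 + 0.039201) / 0.178538 = 2.004565
d₂ = d₁ − σ√T = 2.004565 − 0.178538 = 1.826027
e^{−rT} = 0.977005
N(d₁) = 0.977495,  N(d₂) = 0.966077
price = S·N(d₁) − K·e^{−rT}·N(d₂) = 103.624268 − 72.752910 = 30.871358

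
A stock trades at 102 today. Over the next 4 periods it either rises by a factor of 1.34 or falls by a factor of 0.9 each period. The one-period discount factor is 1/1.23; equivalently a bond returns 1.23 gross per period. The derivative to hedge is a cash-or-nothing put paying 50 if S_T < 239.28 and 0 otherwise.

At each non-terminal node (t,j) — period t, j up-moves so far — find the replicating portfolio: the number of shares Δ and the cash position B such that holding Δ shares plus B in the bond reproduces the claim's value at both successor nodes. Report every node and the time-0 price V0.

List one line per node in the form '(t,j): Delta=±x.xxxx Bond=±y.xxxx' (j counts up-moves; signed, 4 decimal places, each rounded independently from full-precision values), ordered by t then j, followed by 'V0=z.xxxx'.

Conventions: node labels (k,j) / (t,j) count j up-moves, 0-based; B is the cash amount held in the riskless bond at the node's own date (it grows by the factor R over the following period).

No-arbitrage ⇒ martingale measure with p* = (R−d)/(u−d) = 0.7500.
Terminal payoffs: V(4,0)=50.0000, V(4,1)=50.0000, V(4,2)=50.0000, V(4,3)=50.0000, V(4,4)=0.0000
  t=3,j=0: stock 74.3580 → up 99.6397 (V=50.0000), down 66.9222 (V=50.0000). Price 40.6504; hedge Δ=0.0000, bond B=40.6504.
  t=3,j=1: stock 110.7108 → up 148.3525 (V=50.0000), down 99.6397 (V=50.0000). Price 40.6504; hedge Δ=0.0000, bond B=40.6504.
  t=3,j=2: stock 164.8361 → up 220.8803 (V=50.0000), down 148.3525 (V=50.0000). Price 40.6504; hedge Δ=0.0000, bond B=40.6504.
  t=3,j=3: stock 245.4226 → up 328.8663 (V=0.0000), down 220.8803 (V=50.0000). Price 10.1626; hedge Δ=-0.4630, bond B=123.7990.
  t=2,j=0: stock 82.6200 → up 110.7108 (V=40.6504), down 74.3580 (V=40.6504). Price 33.0491; hedge Δ=0.0000, bond B=33.0491.
  t=2,j=1: stock 123.0120 → up 164.8361 (V=40.6504), down 110.7108 (V=40.6504). Price 33.0491; hedge Δ=0.0000, bond B=33.0491.
  t=2,j=2: stock 183.1512 → up 245.4226 (V=10.1626), down 164.8361 (V=40.6504). Price 14.4590; hedge Δ=-0.3783, bond B=83.7495.
  t=1,j=0: stock 91.8000 → up 123.0120 (V=33.0491), down 82.6200 (V=33.0491). Price 26.8692; hedge Δ=0.0000, bond B=26.8692.
  t=1,j=1: stock 136.6800 → up 183.1512 (V=14.4590), down 123.0120 (V=33.0491). Price 15.5338; hedge Δ=-0.3091, bond B=57.7840.
  t=0,j=0: stock 102.0000 → up 136.6800 (V=15.5338), down 91.8000 (V=26.8692). Price 14.9330; hedge Δ=-0.2526, bond B=40.6954.
As a check, the time-0 holding Δ(0,0)·S0 + B(0,0) comes to 14.9330 — exactly V0.

(0,0): Delta=-0.2526 Bond=40.6954
(1,0): Delta=0.0000 Bond=26.8692
(1,1): Delta=-0.3091 Bond=57.7840
(2,0): Delta=0.0000 Bond=33.0491
(2,1): Delta=0.0000 Bond=33.0491
(2,2): Delta=-0.3783 Bond=83.7495
(3,0): Delta=0.0000 Bond=40.6504
(3,1): Delta=0.0000 Bond=40.6504
(3,2): Delta=0.0000 Bond=40.6504
(3,3): Delta=-0.4630 Bond=123.7990
V0=14.9330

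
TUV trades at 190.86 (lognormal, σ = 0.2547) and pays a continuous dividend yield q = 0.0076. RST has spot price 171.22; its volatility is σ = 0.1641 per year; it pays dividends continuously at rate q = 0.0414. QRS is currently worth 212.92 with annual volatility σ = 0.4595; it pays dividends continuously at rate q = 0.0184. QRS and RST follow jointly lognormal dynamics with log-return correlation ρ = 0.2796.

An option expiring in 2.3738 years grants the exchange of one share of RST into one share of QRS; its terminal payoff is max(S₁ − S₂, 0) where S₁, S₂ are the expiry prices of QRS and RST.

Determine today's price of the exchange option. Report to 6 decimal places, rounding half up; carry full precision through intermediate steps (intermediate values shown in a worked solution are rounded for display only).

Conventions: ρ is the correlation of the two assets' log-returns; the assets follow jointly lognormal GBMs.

σ_eff = √(σ₁² + σ₂² − 2ρσ₁σ₂) = √(0.4595² + 0.1641² − 2·0.2796·0.4595·0.1641) = 0.442610
d₁ = (ln(S₁/S₂) + (q₂ − q₁ + σ_eff²/2)T) / (σ_eff√T) = (ln(212.92/171.22) + (0.0414 − 0.0184 + 0.097952)·2.3738) / 0.681935 = 0.740661
d₂ = d₁ − σ_eff√T = 0.740661 − 0.681935 = 0.058726
N(d₁) = 0.770550,  N(d₂) = 0.523415
V = S₁·e^{−q₁T}·N(d₁) − S₂·e^{−q₂T}·N(d₂) = 157.053781 − 81.230666 = 75.823115
Key observation: pricing in RST-units makes this a unit-strike call on the ratio S₁/S₂ — the risk-free rate cancels and cannot affect the value.

exchange price = 75.823115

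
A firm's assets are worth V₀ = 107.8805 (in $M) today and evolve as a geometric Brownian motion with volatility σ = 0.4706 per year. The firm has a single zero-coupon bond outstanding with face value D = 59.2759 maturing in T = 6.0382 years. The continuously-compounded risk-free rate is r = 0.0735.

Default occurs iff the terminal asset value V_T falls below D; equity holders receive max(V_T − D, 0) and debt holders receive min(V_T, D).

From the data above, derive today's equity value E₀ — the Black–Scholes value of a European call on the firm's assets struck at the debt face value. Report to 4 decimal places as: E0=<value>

E0=76.5488

With assets at 107.8805 and a single debt payment of 59.2759 at 6.0382 years:
d₁ = [ln(V₀/D) + (r + σ²/2)T] / (σ√T)
   = [ln(107.8805/59.2759) + (0.0735 + 0.5·0.4706²)·6.0382] / (0.4706·√6.0382)
   = [0.598821 + 1.112431] / 1.156394 = 1.479818
d₂ = d₁ − σ√T = 1.479818 − 1.156394 = 0.323424
N(d₁) = 0.930539,  N(d₂) = 0.626813,  e^(−rT) = 0.641589
E₀ = V₀·N(d₁) − D·e^(−rT)·N(d₂)
   = 107.8805·0.930539 − 59.2759·0.641589·0.626813 = 76.548849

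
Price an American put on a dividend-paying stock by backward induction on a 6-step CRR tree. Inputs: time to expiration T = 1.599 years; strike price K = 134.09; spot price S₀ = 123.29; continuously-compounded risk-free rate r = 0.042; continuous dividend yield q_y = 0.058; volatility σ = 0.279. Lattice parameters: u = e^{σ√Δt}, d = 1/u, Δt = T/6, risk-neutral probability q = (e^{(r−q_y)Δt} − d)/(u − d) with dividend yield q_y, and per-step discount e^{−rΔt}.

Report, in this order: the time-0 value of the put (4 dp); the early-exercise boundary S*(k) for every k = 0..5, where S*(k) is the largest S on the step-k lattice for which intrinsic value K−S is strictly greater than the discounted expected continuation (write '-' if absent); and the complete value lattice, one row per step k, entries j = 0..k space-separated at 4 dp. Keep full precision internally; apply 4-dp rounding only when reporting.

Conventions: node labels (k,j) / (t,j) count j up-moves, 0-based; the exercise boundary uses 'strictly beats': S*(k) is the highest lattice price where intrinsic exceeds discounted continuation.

params: Δt=0.26650 u=1.15492 d=0.86586 q=0.44933 e^(-rΔt)=0.98887
t_6 payoffs: 82.1360 64.7918 41.6574 10.8000 0.0000 0.0000 0.0000
t_5: node(5,0) S=60.0027 payoff=74.0873 vs cont=73.5151 → 74.0873 [stop]  node(5,1) S=80.0338 payoff=54.0562 vs cont=53.7912 → 54.0562 [stop]  node(5,2) S=106.7521 payoff=27.3379 vs cont=27.4828 → 27.4828 [wait]  node(5,3) S=142.3899 payoff=0.0000 vs cont=5.8810 → 5.8810 [wait]  node(5,4) S=189.9250 payoff=0.0000 vs cont=0.0000 → 0.0000 [wait]  node(5,5) S=253.3290 payoff=0.0000 vs cont=0.0000 → 0.0000 [wait]  ⇒ S*(5)=80.0338
t_4: node(4,0) S=69.2982 payoff=64.7918 vs cont=64.3622 → 64.7918 [stop]  node(4,1) S=92.4326 payoff=41.6574 vs cont=41.6470 → 41.6574 [stop]  node(4,2) S=123.2900 payoff=10.8000 vs cont=17.5785 → 17.5785 [wait]  node(4,3) S=164.4488 payoff=0.0000 vs cont=3.2024 → 3.2024 [wait]  node(4,4) S=219.3479 payoff=0.0000 vs cont=0.0000 → 0.0000 [wait]  ⇒ S*(4)=92.4326
t_3: node(3,0) S=80.0338 payoff=54.0562 vs cont=53.7912 → 54.0562 [stop]  node(3,1) S=106.7521 payoff=27.3379 vs cont=30.4947 → 30.4947 [wait]  node(3,2) S=142.3899 payoff=0.0000 vs cont=10.9951 → 10.9951 [wait]  node(3,3) S=189.9250 payoff=0.0000 vs cont=1.7438 → 1.7438 [wait]  ⇒ S*(3)=80.0338
t_2: node(2,0) S=92.4326 payoff=41.6574 vs cont=42.9853 → 42.9853 [wait]  node(2,1) S=123.2900 payoff=10.8000 vs cont=21.4909 → 21.4909 [wait]  node(2,2) S=164.4488 payoff=0.0000 vs cont=6.7620 → 6.7620 [wait]  ⇒ S*(2)=-
t_1: node(1,0) S=106.7521 payoff=27.3379 vs cont=32.9562 → 32.9562 [wait]  node(1,1) S=142.3899 payoff=0.0000 vs cont=14.7072 → 14.7072 [wait]  ⇒ S*(1)=-
t_0: node(0,0) S=123.2900 payoff=10.8000 vs cont=24.4807 → 24.4807 [wait]  ⇒ S*(0)=-

price = 24.4807
boundary = - - - 80.0338 92.4326 80.0338
tree:
24.4807
32.9562 14.7072
42.9853 21.4909 6.7620
54.0562 30.4947 10.9951 1.7438
64.7918 41.6574 17.5785 3.2024 0.0000
74.0873 54.0562 27.4828 5.8810 0.0000 0.0000
82.1360 64.7918 41.6574 10.8000 0.0000 0.0000 0.0000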